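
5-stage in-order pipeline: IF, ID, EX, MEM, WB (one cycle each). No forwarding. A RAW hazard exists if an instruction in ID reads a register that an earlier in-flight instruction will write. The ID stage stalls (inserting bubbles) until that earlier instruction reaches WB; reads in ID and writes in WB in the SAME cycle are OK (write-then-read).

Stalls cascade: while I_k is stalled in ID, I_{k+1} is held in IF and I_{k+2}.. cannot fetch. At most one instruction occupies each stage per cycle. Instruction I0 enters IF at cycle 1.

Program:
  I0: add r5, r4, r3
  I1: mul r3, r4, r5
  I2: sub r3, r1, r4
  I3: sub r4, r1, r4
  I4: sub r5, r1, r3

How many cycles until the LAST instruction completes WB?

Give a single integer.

Answer: 12

Derivation:
I0 add r5 <- r4,r3: IF@1 ID@2 stall=0 (-) EX@3 MEM@4 WB@5
I1 mul r3 <- r4,r5: IF@2 ID@3 stall=2 (RAW on I0.r5 (WB@5)) EX@6 MEM@7 WB@8
I2 sub r3 <- r1,r4: IF@3 ID@6 stall=0 (-) EX@7 MEM@8 WB@9
I3 sub r4 <- r1,r4: IF@6 ID@7 stall=0 (-) EX@8 MEM@9 WB@10
I4 sub r5 <- r1,r3: IF@7 ID@8 stall=1 (RAW on I2.r3 (WB@9)) EX@10 MEM@11 WB@12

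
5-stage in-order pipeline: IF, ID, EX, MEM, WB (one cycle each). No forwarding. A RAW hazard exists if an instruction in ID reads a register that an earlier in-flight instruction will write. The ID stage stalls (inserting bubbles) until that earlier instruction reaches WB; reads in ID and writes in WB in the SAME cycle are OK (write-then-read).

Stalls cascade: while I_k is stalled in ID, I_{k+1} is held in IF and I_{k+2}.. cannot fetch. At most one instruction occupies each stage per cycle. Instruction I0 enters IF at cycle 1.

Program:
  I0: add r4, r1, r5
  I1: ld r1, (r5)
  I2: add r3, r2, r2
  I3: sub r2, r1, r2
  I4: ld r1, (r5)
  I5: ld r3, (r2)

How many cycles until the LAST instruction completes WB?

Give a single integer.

Answer: 12

Derivation:
I0 add r4 <- r1,r5: IF@1 ID@2 stall=0 (-) EX@3 MEM@4 WB@5
I1 ld r1 <- r5: IF@2 ID@3 stall=0 (-) EX@4 MEM@5 WB@6
I2 add r3 <- r2,r2: IF@3 ID@4 stall=0 (-) EX@5 MEM@6 WB@7
I3 sub r2 <- r1,r2: IF@4 ID@5 stall=1 (RAW on I1.r1 (WB@6)) EX@7 MEM@8 WB@9
I4 ld r1 <- r5: IF@5 ID@7 stall=0 (-) EX@8 MEM@9 WB@10
I5 ld r3 <- r2: IF@7 ID@8 stall=1 (RAW on I3.r2 (WB@9)) EX@10 MEM@11 WB@12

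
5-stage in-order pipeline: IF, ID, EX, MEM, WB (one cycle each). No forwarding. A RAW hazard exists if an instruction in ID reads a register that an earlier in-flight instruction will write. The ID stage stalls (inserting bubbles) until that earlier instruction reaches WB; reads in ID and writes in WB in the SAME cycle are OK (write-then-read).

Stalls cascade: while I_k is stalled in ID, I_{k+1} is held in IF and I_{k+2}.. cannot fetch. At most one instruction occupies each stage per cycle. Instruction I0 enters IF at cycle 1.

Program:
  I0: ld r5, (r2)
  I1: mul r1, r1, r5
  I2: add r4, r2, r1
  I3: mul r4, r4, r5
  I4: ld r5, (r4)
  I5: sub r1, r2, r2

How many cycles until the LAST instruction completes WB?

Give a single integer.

I0 ld r5 <- r2: IF@1 ID@2 stall=0 (-) EX@3 MEM@4 WB@5
I1 mul r1 <- r1,r5: IF@2 ID@3 stall=2 (RAW on I0.r5 (WB@5)) EX@6 MEM@7 WB@8
I2 add r4 <- r2,r1: IF@3 ID@6 stall=2 (RAW on I1.r1 (WB@8)) EX@9 MEM@10 WB@11
I3 mul r4 <- r4,r5: IF@6 ID@9 stall=2 (RAW on I2.r4 (WB@11)) EX@12 MEM@13 WB@14
I4 ld r5 <- r4: IF@9 ID@12 stall=2 (RAW on I3.r4 (WB@14)) EX@15 MEM@16 WB@17
I5 sub r1 <- r2,r2: IF@12 ID@15 stall=0 (-) EX@16 MEM@17 WB@18

Answer: 18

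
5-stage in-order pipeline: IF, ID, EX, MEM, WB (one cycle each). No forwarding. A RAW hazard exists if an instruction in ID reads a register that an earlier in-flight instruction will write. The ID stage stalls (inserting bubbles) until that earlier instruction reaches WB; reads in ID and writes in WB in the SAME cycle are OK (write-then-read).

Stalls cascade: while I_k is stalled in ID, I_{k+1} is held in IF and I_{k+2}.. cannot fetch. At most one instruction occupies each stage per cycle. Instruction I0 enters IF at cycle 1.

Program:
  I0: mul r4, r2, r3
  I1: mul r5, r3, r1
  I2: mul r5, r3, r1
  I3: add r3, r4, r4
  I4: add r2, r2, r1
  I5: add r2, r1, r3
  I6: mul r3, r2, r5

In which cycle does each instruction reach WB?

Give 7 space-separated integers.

Answer: 5 6 7 8 9 11 14

Derivation:
I0 mul r4 <- r2,r3: IF@1 ID@2 stall=0 (-) EX@3 MEM@4 WB@5
I1 mul r5 <- r3,r1: IF@2 ID@3 stall=0 (-) EX@4 MEM@5 WB@6
I2 mul r5 <- r3,r1: IF@3 ID@4 stall=0 (-) EX@5 MEM@6 WB@7
I3 add r3 <- r4,r4: IF@4 ID@5 stall=0 (-) EX@6 MEM@7 WB@8
I4 add r2 <- r2,r1: IF@5 ID@6 stall=0 (-) EX@7 MEM@8 WB@9
I5 add r2 <- r1,r3: IF@6 ID@7 stall=1 (RAW on I3.r3 (WB@8)) EX@9 MEM@10 WB@11
I6 mul r3 <- r2,r5: IF@7 ID@9 stall=2 (RAW on I5.r2 (WB@11)) EX@12 MEM@13 WB@14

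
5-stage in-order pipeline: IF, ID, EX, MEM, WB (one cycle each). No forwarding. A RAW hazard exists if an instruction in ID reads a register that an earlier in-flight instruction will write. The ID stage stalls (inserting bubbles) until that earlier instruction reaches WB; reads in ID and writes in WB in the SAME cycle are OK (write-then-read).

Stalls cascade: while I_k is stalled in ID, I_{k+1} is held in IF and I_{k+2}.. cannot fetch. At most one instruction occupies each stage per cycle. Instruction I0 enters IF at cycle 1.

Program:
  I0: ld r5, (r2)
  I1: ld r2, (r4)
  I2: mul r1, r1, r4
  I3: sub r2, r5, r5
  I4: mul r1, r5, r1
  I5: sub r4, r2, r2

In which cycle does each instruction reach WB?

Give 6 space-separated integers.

I0 ld r5 <- r2: IF@1 ID@2 stall=0 (-) EX@3 MEM@4 WB@5
I1 ld r2 <- r4: IF@2 ID@3 stall=0 (-) EX@4 MEM@5 WB@6
I2 mul r1 <- r1,r4: IF@3 ID@4 stall=0 (-) EX@5 MEM@6 WB@7
I3 sub r2 <- r5,r5: IF@4 ID@5 stall=0 (-) EX@6 MEM@7 WB@8
I4 mul r1 <- r5,r1: IF@5 ID@6 stall=1 (RAW on I2.r1 (WB@7)) EX@8 MEM@9 WB@10
I5 sub r4 <- r2,r2: IF@6 ID@8 stall=0 (-) EX@9 MEM@10 WB@11

Answer: 5 6 7 8 10 11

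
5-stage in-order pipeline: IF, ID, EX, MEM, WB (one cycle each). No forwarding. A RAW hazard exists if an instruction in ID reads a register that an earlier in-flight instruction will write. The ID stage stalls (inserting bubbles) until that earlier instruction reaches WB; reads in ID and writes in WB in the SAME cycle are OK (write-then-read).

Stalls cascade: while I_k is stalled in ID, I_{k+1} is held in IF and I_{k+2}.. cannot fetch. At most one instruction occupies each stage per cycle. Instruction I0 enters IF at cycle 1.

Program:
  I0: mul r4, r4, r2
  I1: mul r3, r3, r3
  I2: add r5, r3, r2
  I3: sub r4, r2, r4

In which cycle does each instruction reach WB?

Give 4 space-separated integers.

Answer: 5 6 9 10

Derivation:
I0 mul r4 <- r4,r2: IF@1 ID@2 stall=0 (-) EX@3 MEM@4 WB@5
I1 mul r3 <- r3,r3: IF@2 ID@3 stall=0 (-) EX@4 MEM@5 WB@6
I2 add r5 <- r3,r2: IF@3 ID@4 stall=2 (RAW on I1.r3 (WB@6)) EX@7 MEM@8 WB@9
I3 sub r4 <- r2,r4: IF@4 ID@7 stall=0 (-) EX@8 MEM@9 WB@10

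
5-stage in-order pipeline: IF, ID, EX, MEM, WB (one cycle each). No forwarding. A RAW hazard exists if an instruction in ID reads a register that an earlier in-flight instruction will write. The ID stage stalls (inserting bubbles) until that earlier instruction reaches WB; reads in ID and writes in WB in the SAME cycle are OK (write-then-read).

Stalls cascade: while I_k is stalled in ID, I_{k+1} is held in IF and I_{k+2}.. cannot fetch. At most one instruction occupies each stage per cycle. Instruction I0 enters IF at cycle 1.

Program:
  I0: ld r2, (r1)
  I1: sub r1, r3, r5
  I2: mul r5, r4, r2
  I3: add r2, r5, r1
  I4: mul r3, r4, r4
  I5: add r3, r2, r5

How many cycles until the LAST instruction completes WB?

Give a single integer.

Answer: 14

Derivation:
I0 ld r2 <- r1: IF@1 ID@2 stall=0 (-) EX@3 MEM@4 WB@5
I1 sub r1 <- r3,r5: IF@2 ID@3 stall=0 (-) EX@4 MEM@5 WB@6
I2 mul r5 <- r4,r2: IF@3 ID@4 stall=1 (RAW on I0.r2 (WB@5)) EX@6 MEM@7 WB@8
I3 add r2 <- r5,r1: IF@4 ID@6 stall=2 (RAW on I2.r5 (WB@8)) EX@9 MEM@10 WB@11
I4 mul r3 <- r4,r4: IF@6 ID@9 stall=0 (-) EX@10 MEM@11 WB@12
I5 add r3 <- r2,r5: IF@9 ID@10 stall=1 (RAW on I3.r2 (WB@11)) EX@12 MEM@13 WB@14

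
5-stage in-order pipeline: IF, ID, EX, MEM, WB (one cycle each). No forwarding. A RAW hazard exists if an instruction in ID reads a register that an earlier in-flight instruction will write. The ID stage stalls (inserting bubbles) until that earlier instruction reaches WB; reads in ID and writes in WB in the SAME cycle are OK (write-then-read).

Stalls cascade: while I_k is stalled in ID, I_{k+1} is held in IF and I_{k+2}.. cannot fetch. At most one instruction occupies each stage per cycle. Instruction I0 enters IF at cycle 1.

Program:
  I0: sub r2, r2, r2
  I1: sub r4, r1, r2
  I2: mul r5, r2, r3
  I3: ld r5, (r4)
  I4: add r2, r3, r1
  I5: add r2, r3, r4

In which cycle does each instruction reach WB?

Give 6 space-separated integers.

I0 sub r2 <- r2,r2: IF@1 ID@2 stall=0 (-) EX@3 MEM@4 WB@5
I1 sub r4 <- r1,r2: IF@2 ID@3 stall=2 (RAW on I0.r2 (WB@5)) EX@6 MEM@7 WB@8
I2 mul r5 <- r2,r3: IF@3 ID@6 stall=0 (-) EX@7 MEM@8 WB@9
I3 ld r5 <- r4: IF@6 ID@7 stall=1 (RAW on I1.r4 (WB@8)) EX@9 MEM@10 WB@11
I4 add r2 <- r3,r1: IF@7 ID@9 stall=0 (-) EX@10 MEM@11 WB@12
I5 add r2 <- r3,r4: IF@9 ID@10 stall=0 (-) EX@11 MEM@12 WB@13

Answer: 5 8 9 11 12 13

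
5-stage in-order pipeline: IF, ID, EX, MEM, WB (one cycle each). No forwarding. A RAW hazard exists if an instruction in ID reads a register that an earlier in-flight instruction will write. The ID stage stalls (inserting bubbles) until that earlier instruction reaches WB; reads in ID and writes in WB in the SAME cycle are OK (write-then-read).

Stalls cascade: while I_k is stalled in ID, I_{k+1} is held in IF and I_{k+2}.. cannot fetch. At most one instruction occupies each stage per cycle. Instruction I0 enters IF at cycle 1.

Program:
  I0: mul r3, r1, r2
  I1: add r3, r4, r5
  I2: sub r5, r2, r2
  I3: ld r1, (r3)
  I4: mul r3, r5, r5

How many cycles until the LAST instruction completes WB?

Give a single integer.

I0 mul r3 <- r1,r2: IF@1 ID@2 stall=0 (-) EX@3 MEM@4 WB@5
I1 add r3 <- r4,r5: IF@2 ID@3 stall=0 (-) EX@4 MEM@5 WB@6
I2 sub r5 <- r2,r2: IF@3 ID@4 stall=0 (-) EX@5 MEM@6 WB@7
I3 ld r1 <- r3: IF@4 ID@5 stall=1 (RAW on I1.r3 (WB@6)) EX@7 MEM@8 WB@9
I4 mul r3 <- r5,r5: IF@5 ID@7 stall=0 (-) EX@8 MEM@9 WB@10

Answer: 10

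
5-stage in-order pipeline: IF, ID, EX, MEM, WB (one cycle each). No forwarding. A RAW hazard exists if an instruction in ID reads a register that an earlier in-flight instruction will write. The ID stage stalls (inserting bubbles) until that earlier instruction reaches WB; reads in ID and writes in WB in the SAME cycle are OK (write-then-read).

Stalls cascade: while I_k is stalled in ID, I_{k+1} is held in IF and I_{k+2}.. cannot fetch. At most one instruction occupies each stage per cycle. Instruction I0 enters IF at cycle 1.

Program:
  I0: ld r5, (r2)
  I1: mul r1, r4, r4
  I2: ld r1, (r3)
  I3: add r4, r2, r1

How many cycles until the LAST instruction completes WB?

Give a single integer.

I0 ld r5 <- r2: IF@1 ID@2 stall=0 (-) EX@3 MEM@4 WB@5
I1 mul r1 <- r4,r4: IF@2 ID@3 stall=0 (-) EX@4 MEM@5 WB@6
I2 ld r1 <- r3: IF@3 ID@4 stall=0 (-) EX@5 MEM@6 WB@7
I3 add r4 <- r2,r1: IF@4 ID@5 stall=2 (RAW on I2.r1 (WB@7)) EX@8 MEM@9 WB@10

Answer: 10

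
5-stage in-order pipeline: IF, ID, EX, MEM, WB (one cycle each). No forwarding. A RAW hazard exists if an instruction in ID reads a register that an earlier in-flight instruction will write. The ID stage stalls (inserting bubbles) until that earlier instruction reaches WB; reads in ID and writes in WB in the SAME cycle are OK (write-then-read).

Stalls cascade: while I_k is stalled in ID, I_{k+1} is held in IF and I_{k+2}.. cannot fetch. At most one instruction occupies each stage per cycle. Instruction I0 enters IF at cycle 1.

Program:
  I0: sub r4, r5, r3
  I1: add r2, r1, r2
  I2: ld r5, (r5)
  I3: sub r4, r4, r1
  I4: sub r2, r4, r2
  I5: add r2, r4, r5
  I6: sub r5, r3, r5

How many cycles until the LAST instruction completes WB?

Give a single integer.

I0 sub r4 <- r5,r3: IF@1 ID@2 stall=0 (-) EX@3 MEM@4 WB@5
I1 add r2 <- r1,r2: IF@2 ID@3 stall=0 (-) EX@4 MEM@5 WB@6
I2 ld r5 <- r5: IF@3 ID@4 stall=0 (-) EX@5 MEM@6 WB@7
I3 sub r4 <- r4,r1: IF@4 ID@5 stall=0 (-) EX@6 MEM@7 WB@8
I4 sub r2 <- r4,r2: IF@5 ID@6 stall=2 (RAW on I3.r4 (WB@8)) EX@9 MEM@10 WB@11
I5 add r2 <- r4,r5: IF@6 ID@9 stall=0 (-) EX@10 MEM@11 WB@12
I6 sub r5 <- r3,r5: IF@9 ID@10 stall=0 (-) EX@11 MEM@12 WB@13

Answer: 13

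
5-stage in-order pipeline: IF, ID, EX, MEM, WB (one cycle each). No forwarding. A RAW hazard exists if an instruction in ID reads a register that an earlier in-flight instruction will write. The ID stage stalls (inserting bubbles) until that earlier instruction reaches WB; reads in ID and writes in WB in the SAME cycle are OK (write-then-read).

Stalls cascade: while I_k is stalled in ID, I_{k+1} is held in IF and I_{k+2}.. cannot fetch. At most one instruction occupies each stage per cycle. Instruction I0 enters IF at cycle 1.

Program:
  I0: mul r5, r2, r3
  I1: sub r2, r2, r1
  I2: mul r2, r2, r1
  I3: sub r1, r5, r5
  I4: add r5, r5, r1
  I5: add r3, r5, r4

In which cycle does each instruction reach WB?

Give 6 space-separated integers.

Answer: 5 6 9 10 13 16

Derivation:
I0 mul r5 <- r2,r3: IF@1 ID@2 stall=0 (-) EX@3 MEM@4 WB@5
I1 sub r2 <- r2,r1: IF@2 ID@3 stall=0 (-) EX@4 MEM@5 WB@6
I2 mul r2 <- r2,r1: IF@3 ID@4 stall=2 (RAW on I1.r2 (WB@6)) EX@7 MEM@8 WB@9
I3 sub r1 <- r5,r5: IF@4 ID@7 stall=0 (-) EX@8 MEM@9 WB@10
I4 add r5 <- r5,r1: IF@7 ID@8 stall=2 (RAW on I3.r1 (WB@10)) EX@11 MEM@12 WB@13
I5 add r3 <- r5,r4: IF@8 ID@11 stall=2 (RAW on I4.r5 (WB@13)) EX@14 MEM@15 WB@16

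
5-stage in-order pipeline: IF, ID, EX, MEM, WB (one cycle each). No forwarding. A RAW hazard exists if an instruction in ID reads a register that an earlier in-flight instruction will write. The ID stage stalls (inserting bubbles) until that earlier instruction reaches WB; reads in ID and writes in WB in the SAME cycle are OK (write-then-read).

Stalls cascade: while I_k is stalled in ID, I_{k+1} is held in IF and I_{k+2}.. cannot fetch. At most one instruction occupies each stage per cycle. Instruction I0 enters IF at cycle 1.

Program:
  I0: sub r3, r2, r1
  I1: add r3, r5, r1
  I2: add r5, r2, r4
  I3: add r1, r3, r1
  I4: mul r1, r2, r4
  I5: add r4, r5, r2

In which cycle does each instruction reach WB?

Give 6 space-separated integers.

Answer: 5 6 7 9 10 11

Derivation:
I0 sub r3 <- r2,r1: IF@1 ID@2 stall=0 (-) EX@3 MEM@4 WB@5
I1 add r3 <- r5,r1: IF@2 ID@3 stall=0 (-) EX@4 MEM@5 WB@6
I2 add r5 <- r2,r4: IF@3 ID@4 stall=0 (-) EX@5 MEM@6 WB@7
I3 add r1 <- r3,r1: IF@4 ID@5 stall=1 (RAW on I1.r3 (WB@6)) EX@7 MEM@8 WB@9
I4 mul r1 <- r2,r4: IF@5 ID@7 stall=0 (-) EX@8 MEM@9 WB@10
I5 add r4 <- r5,r2: IF@7 ID@8 stall=0 (-) EX@9 MEM@10 WB@11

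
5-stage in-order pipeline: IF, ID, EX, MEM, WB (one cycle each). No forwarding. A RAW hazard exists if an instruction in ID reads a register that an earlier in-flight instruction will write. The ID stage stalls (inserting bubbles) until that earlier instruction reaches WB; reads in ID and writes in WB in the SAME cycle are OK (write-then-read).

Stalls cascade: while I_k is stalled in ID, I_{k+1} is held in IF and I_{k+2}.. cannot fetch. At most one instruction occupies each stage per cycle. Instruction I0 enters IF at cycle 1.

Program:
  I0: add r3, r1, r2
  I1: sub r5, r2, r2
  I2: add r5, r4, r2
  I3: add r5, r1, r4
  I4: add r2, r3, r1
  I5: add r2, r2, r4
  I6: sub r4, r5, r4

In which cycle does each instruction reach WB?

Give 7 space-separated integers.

Answer: 5 6 7 8 9 12 13

Derivation:
I0 add r3 <- r1,r2: IF@1 ID@2 stall=0 (-) EX@3 MEM@4 WB@5
I1 sub r5 <- r2,r2: IF@2 ID@3 stall=0 (-) EX@4 MEM@5 WB@6
I2 add r5 <- r4,r2: IF@3 ID@4 stall=0 (-) EX@5 MEM@6 WB@7
I3 add r5 <- r1,r4: IF@4 ID@5 stall=0 (-) EX@6 MEM@7 WB@8
I4 add r2 <- r3,r1: IF@5 ID@6 stall=0 (-) EX@7 MEM@8 WB@9
I5 add r2 <- r2,r4: IF@6 ID@7 stall=2 (RAW on I4.r2 (WB@9)) EX@10 MEM@11 WB@12
I6 sub r4 <- r5,r4: IF@7 ID@10 stall=0 (-) EX@11 MEM@12 WB@13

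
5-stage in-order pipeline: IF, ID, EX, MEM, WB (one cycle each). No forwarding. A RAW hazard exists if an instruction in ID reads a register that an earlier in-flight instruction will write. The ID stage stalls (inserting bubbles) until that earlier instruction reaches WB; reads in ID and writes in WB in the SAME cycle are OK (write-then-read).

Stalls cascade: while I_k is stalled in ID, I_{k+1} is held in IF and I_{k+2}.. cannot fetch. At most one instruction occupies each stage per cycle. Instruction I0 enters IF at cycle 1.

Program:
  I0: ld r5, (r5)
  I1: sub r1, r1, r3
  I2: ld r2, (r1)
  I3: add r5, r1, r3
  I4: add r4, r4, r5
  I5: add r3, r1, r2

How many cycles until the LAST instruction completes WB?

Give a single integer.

I0 ld r5 <- r5: IF@1 ID@2 stall=0 (-) EX@3 MEM@4 WB@5
I1 sub r1 <- r1,r3: IF@2 ID@3 stall=0 (-) EX@4 MEM@5 WB@6
I2 ld r2 <- r1: IF@3 ID@4 stall=2 (RAW on I1.r1 (WB@6)) EX@7 MEM@8 WB@9
I3 add r5 <- r1,r3: IF@4 ID@7 stall=0 (-) EX@8 MEM@9 WB@10
I4 add r4 <- r4,r5: IF@7 ID@8 stall=2 (RAW on I3.r5 (WB@10)) EX@11 MEM@12 WB@13
I5 add r3 <- r1,r2: IF@8 ID@11 stall=0 (-) EX@12 MEM@13 WB@14

Answer: 14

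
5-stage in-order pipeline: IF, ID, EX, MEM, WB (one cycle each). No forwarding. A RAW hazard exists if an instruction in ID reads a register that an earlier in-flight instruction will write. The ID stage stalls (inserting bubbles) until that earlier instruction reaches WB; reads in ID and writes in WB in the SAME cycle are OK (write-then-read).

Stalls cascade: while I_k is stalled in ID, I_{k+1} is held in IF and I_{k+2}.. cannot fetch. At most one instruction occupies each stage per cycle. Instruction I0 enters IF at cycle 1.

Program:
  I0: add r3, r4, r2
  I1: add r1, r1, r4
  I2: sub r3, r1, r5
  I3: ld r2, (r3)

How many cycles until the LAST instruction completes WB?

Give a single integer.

I0 add r3 <- r4,r2: IF@1 ID@2 stall=0 (-) EX@3 MEM@4 WB@5
I1 add r1 <- r1,r4: IF@2 ID@3 stall=0 (-) EX@4 MEM@5 WB@6
I2 sub r3 <- r1,r5: IF@3 ID@4 stall=2 (RAW on I1.r1 (WB@6)) EX@7 MEM@8 WB@9
I3 ld r2 <- r3: IF@4 ID@7 stall=2 (RAW on I2.r3 (WB@9)) EX@10 MEM@11 WB@12

Answer: 12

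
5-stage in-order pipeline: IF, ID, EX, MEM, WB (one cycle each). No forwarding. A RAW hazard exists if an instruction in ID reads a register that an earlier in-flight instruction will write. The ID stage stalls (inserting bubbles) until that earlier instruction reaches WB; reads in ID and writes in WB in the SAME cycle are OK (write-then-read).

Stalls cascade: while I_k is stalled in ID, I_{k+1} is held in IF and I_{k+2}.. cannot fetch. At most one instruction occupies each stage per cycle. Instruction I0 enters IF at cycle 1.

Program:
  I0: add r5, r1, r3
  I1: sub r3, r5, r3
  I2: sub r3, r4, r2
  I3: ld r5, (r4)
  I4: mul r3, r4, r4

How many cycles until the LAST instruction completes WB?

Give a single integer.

Answer: 11

Derivation:
I0 add r5 <- r1,r3: IF@1 ID@2 stall=0 (-) EX@3 MEM@4 WB@5
I1 sub r3 <- r5,r3: IF@2 ID@3 stall=2 (RAW on I0.r5 (WB@5)) EX@6 MEM@7 WB@8
I2 sub r3 <- r4,r2: IF@3 ID@6 stall=0 (-) EX@7 MEM@8 WB@9
I3 ld r5 <- r4: IF@6 ID@7 stall=0 (-) EX@8 MEM@9 WB@10
I4 mul r3 <- r4,r4: IF@7 ID@8 stall=0 (-) EX@9 MEM@10 WB@11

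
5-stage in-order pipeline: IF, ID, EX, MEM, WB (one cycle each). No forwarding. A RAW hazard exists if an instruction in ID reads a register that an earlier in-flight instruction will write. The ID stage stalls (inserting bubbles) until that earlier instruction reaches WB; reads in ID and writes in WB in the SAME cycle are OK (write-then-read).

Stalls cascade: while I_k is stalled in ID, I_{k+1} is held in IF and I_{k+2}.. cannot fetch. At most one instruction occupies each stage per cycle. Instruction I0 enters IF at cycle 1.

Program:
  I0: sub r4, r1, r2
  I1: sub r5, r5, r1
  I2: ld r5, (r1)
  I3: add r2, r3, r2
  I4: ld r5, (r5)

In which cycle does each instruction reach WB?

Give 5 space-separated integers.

Answer: 5 6 7 8 10

Derivation:
I0 sub r4 <- r1,r2: IF@1 ID@2 stall=0 (-) EX@3 MEM@4 WB@5
I1 sub r5 <- r5,r1: IF@2 ID@3 stall=0 (-) EX@4 MEM@5 WB@6
I2 ld r5 <- r1: IF@3 ID@4 stall=0 (-) EX@5 MEM@6 WB@7
I3 add r2 <- r3,r2: IF@4 ID@5 stall=0 (-) EX@6 MEM@7 WB@8
I4 ld r5 <- r5: IF@5 ID@6 stall=1 (RAW on I2.r5 (WB@7)) EX@8 MEM@9 WB@10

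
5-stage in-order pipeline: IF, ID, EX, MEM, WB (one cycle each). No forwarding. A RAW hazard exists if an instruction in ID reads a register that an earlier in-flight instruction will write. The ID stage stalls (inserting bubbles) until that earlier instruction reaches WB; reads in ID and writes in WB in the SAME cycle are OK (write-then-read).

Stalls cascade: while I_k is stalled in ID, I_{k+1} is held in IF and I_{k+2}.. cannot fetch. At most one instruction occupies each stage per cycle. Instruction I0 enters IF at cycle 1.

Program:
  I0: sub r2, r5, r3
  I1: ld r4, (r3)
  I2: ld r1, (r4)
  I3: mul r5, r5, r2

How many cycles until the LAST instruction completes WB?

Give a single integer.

I0 sub r2 <- r5,r3: IF@1 ID@2 stall=0 (-) EX@3 MEM@4 WB@5
I1 ld r4 <- r3: IF@2 ID@3 stall=0 (-) EX@4 MEM@5 WB@6
I2 ld r1 <- r4: IF@3 ID@4 stall=2 (RAW on I1.r4 (WB@6)) EX@7 MEM@8 WB@9
I3 mul r5 <- r5,r2: IF@4 ID@7 stall=0 (-) EX@8 MEM@9 WB@10

Answer: 10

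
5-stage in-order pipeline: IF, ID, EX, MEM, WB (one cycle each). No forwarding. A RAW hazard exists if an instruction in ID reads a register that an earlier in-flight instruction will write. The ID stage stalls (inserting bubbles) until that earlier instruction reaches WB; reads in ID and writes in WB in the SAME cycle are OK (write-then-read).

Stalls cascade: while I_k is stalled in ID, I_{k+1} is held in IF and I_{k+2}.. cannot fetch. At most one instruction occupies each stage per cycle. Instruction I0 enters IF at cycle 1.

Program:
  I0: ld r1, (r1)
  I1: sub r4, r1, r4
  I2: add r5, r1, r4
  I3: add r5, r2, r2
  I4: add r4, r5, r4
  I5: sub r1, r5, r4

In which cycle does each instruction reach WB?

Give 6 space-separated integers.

Answer: 5 8 11 12 15 18

Derivation:
I0 ld r1 <- r1: IF@1 ID@2 stall=0 (-) EX@3 MEM@4 WB@5
I1 sub r4 <- r1,r4: IF@2 ID@3 stall=2 (RAW on I0.r1 (WB@5)) EX@6 MEM@7 WB@8
I2 add r5 <- r1,r4: IF@3 ID@6 stall=2 (RAW on I1.r4 (WB@8)) EX@9 MEM@10 WB@11
I3 add r5 <- r2,r2: IF@6 ID@9 stall=0 (-) EX@10 MEM@11 WB@12
I4 add r4 <- r5,r4: IF@9 ID@10 stall=2 (RAW on I3.r5 (WB@12)) EX@13 MEM@14 WB@15
I5 sub r1 <- r5,r4: IF@10 ID@13 stall=2 (RAW on I4.r4 (WB@15)) EX@16 MEM@17 WB@18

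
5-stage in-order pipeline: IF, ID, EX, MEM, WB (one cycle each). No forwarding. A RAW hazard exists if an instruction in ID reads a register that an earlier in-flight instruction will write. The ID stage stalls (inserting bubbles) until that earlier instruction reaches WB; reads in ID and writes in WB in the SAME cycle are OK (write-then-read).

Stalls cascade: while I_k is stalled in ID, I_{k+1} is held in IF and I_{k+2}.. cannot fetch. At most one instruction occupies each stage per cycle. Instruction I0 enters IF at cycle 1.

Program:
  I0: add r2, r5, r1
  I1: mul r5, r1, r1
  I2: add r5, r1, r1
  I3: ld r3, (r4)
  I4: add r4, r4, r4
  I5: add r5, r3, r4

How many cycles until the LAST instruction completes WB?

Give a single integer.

I0 add r2 <- r5,r1: IF@1 ID@2 stall=0 (-) EX@3 MEM@4 WB@5
I1 mul r5 <- r1,r1: IF@2 ID@3 stall=0 (-) EX@4 MEM@5 WB@6
I2 add r5 <- r1,r1: IF@3 ID@4 stall=0 (-) EX@5 MEM@6 WB@7
I3 ld r3 <- r4: IF@4 ID@5 stall=0 (-) EX@6 MEM@7 WB@8
I4 add r4 <- r4,r4: IF@5 ID@6 stall=0 (-) EX@7 MEM@8 WB@9
I5 add r5 <- r3,r4: IF@6 ID@7 stall=2 (RAW on I4.r4 (WB@9)) EX@10 MEM@11 WB@12

Answer: 12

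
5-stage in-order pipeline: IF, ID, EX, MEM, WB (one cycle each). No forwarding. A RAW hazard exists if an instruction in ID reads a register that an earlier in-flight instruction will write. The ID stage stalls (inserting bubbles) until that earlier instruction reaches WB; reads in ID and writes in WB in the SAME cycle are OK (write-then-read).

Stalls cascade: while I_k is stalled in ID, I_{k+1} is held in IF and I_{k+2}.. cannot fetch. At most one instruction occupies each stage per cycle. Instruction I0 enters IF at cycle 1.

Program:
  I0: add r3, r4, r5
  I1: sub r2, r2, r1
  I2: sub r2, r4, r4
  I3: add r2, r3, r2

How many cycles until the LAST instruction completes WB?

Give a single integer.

I0 add r3 <- r4,r5: IF@1 ID@2 stall=0 (-) EX@3 MEM@4 WB@5
I1 sub r2 <- r2,r1: IF@2 ID@3 stall=0 (-) EX@4 MEM@5 WB@6
I2 sub r2 <- r4,r4: IF@3 ID@4 stall=0 (-) EX@5 MEM@6 WB@7
I3 add r2 <- r3,r2: IF@4 ID@5 stall=2 (RAW on I2.r2 (WB@7)) EX@8 MEM@9 WB@10

Answer: 10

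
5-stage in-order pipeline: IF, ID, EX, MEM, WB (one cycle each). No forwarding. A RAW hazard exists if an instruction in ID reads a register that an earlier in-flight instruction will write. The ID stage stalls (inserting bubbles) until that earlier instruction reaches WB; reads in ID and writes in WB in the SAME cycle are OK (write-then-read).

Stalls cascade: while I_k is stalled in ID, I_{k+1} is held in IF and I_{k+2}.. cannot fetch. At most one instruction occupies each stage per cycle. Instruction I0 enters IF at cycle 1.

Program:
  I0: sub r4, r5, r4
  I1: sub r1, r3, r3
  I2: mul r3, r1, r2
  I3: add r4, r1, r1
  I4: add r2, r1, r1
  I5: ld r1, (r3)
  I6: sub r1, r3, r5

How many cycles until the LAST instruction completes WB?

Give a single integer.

I0 sub r4 <- r5,r4: IF@1 ID@2 stall=0 (-) EX@3 MEM@4 WB@5
I1 sub r1 <- r3,r3: IF@2 ID@3 stall=0 (-) EX@4 MEM@5 WB@6
I2 mul r3 <- r1,r2: IF@3 ID@4 stall=2 (RAW on I1.r1 (WB@6)) EX@7 MEM@8 WB@9
I3 add r4 <- r1,r1: IF@4 ID@7 stall=0 (-) EX@8 MEM@9 WB@10
I4 add r2 <- r1,r1: IF@7 ID@8 stall=0 (-) EX@9 MEM@10 WB@11
I5 ld r1 <- r3: IF@8 ID@9 stall=0 (-) EX@10 MEM@11 WB@12
I6 sub r1 <- r3,r5: IF@9 ID@10 stall=0 (-) EX@11 MEM@12 WB@13

Answer: 13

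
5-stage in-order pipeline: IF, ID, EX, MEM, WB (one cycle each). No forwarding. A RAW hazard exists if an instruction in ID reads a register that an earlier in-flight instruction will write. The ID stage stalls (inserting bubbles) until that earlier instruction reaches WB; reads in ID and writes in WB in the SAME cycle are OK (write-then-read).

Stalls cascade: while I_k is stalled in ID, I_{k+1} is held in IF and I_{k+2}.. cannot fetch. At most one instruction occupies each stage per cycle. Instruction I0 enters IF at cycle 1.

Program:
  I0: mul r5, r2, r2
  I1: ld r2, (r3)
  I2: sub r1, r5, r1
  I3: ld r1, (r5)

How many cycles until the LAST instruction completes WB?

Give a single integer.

I0 mul r5 <- r2,r2: IF@1 ID@2 stall=0 (-) EX@3 MEM@4 WB@5
I1 ld r2 <- r3: IF@2 ID@3 stall=0 (-) EX@4 MEM@5 WB@6
I2 sub r1 <- r5,r1: IF@3 ID@4 stall=1 (RAW on I0.r5 (WB@5)) EX@6 MEM@7 WB@8
I3 ld r1 <- r5: IF@4 ID@6 stall=0 (-) EX@7 MEM@8 WB@9

Answer: 9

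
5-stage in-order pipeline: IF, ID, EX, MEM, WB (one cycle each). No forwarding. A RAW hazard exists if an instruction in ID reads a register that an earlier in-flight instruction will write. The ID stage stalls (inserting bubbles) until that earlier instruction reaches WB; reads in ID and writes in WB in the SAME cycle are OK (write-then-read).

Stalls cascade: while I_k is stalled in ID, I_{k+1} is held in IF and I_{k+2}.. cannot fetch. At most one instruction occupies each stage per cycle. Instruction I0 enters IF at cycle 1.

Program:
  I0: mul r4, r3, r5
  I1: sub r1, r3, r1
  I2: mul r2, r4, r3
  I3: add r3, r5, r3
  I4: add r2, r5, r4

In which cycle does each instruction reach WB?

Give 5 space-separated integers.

Answer: 5 6 8 9 10

Derivation:
I0 mul r4 <- r3,r5: IF@1 ID@2 stall=0 (-) EX@3 MEM@4 WB@5
I1 sub r1 <- r3,r1: IF@2 ID@3 stall=0 (-) EX@4 MEM@5 WB@6
I2 mul r2 <- r4,r3: IF@3 ID@4 stall=1 (RAW on I0.r4 (WB@5)) EX@6 MEM@7 WB@8
I3 add r3 <- r5,r3: IF@4 ID@6 stall=0 (-) EX@7 MEM@8 WB@9
I4 add r2 <- r5,r4: IF@6 ID@7 stall=0 (-) EX@8 MEM@9 WB@10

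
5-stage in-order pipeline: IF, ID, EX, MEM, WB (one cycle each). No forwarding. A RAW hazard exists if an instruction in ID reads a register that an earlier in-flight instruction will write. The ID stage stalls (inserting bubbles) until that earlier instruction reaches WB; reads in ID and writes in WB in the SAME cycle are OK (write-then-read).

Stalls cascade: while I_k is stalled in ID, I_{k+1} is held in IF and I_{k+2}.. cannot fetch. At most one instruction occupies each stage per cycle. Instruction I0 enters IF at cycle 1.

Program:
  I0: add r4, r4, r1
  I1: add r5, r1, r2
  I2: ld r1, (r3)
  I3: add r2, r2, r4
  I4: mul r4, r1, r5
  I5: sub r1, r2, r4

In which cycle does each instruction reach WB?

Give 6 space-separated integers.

I0 add r4 <- r4,r1: IF@1 ID@2 stall=0 (-) EX@3 MEM@4 WB@5
I1 add r5 <- r1,r2: IF@2 ID@3 stall=0 (-) EX@4 MEM@5 WB@6
I2 ld r1 <- r3: IF@3 ID@4 stall=0 (-) EX@5 MEM@6 WB@7
I3 add r2 <- r2,r4: IF@4 ID@5 stall=0 (-) EX@6 MEM@7 WB@8
I4 mul r4 <- r1,r5: IF@5 ID@6 stall=1 (RAW on I2.r1 (WB@7)) EX@8 MEM@9 WB@10
I5 sub r1 <- r2,r4: IF@6 ID@8 stall=2 (RAW on I4.r4 (WB@10)) EX@11 MEM@12 WB@13

Answer: 5 6 7 8 10 13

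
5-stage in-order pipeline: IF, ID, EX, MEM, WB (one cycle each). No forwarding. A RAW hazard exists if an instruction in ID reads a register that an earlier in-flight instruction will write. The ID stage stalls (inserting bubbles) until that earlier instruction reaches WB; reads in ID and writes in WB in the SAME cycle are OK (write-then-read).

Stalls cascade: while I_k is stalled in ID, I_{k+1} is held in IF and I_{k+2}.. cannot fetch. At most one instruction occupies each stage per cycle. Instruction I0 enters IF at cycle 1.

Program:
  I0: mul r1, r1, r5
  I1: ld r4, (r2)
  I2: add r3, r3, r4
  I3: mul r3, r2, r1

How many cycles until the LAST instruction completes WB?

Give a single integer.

I0 mul r1 <- r1,r5: IF@1 ID@2 stall=0 (-) EX@3 MEM@4 WB@5
I1 ld r4 <- r2: IF@2 ID@3 stall=0 (-) EX@4 MEM@5 WB@6
I2 add r3 <- r3,r4: IF@3 ID@4 stall=2 (RAW on I1.r4 (WB@6)) EX@7 MEM@8 WB@9
I3 mul r3 <- r2,r1: IF@4 ID@7 stall=0 (-) EX@8 MEM@9 WB@10

Answer: 10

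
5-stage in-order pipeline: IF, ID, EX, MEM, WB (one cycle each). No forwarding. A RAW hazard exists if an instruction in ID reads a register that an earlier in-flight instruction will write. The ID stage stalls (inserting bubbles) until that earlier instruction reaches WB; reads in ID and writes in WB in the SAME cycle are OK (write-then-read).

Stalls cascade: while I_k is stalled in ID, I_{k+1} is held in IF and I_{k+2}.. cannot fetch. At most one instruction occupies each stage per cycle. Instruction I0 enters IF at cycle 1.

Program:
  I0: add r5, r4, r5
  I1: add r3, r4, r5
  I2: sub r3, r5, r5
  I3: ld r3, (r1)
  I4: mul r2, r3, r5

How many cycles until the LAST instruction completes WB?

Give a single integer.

Answer: 13

Derivation:
I0 add r5 <- r4,r5: IF@1 ID@2 stall=0 (-) EX@3 MEM@4 WB@5
I1 add r3 <- r4,r5: IF@2 ID@3 stall=2 (RAW on I0.r5 (WB@5)) EX@6 MEM@7 WB@8
I2 sub r3 <- r5,r5: IF@3 ID@6 stall=0 (-) EX@7 MEM@8 WB@9
I3 ld r3 <- r1: IF@6 ID@7 stall=0 (-) EX@8 MEM@9 WB@10
I4 mul r2 <- r3,r5: IF@7 ID@8 stall=2 (RAW on I3.r3 (WB@10)) EX@11 MEM@12 WB@13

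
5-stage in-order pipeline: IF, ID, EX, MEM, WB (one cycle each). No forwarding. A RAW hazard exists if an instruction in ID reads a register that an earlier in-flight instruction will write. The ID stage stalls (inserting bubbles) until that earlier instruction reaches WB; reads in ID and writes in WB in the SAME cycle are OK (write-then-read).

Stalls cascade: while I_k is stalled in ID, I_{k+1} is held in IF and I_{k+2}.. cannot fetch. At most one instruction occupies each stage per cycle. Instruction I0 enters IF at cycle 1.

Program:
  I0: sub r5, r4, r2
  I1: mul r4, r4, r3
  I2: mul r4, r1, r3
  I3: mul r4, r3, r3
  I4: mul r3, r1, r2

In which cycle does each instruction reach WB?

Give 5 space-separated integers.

Answer: 5 6 7 8 9

Derivation:
I0 sub r5 <- r4,r2: IF@1 ID@2 stall=0 (-) EX@3 MEM@4 WB@5
I1 mul r4 <- r4,r3: IF@2 ID@3 stall=0 (-) EX@4 MEM@5 WB@6
I2 mul r4 <- r1,r3: IF@3 ID@4 stall=0 (-) EX@5 MEM@6 WB@7
I3 mul r4 <- r3,r3: IF@4 ID@5 stall=0 (-) EX@6 MEM@7 WB@8
I4 mul r3 <- r1,r2: IF@5 ID@6 stall=0 (-) EX@7 MEM@8 WB@9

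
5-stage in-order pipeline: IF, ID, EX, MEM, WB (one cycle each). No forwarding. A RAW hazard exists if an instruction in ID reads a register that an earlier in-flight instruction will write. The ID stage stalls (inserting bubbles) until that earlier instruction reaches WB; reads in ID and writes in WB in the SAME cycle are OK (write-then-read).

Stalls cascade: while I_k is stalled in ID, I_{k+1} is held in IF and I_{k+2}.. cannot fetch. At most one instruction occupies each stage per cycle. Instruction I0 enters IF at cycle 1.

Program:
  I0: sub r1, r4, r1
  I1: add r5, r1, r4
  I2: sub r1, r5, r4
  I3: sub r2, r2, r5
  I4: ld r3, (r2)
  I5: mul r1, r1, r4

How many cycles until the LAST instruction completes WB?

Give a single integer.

I0 sub r1 <- r4,r1: IF@1 ID@2 stall=0 (-) EX@3 MEM@4 WB@5
I1 add r5 <- r1,r4: IF@2 ID@3 stall=2 (RAW on I0.r1 (WB@5)) EX@6 MEM@7 WB@8
I2 sub r1 <- r5,r4: IF@3 ID@6 stall=2 (RAW on I1.r5 (WB@8)) EX@9 MEM@10 WB@11
I3 sub r2 <- r2,r5: IF@6 ID@9 stall=0 (-) EX@10 MEM@11 WB@12
I4 ld r3 <- r2: IF@9 ID@10 stall=2 (RAW on I3.r2 (WB@12)) EX@13 MEM@14 WB@15
I5 mul r1 <- r1,r4: IF@10 ID@13 stall=0 (-) EX@14 MEM@15 WB@16

Answer: 16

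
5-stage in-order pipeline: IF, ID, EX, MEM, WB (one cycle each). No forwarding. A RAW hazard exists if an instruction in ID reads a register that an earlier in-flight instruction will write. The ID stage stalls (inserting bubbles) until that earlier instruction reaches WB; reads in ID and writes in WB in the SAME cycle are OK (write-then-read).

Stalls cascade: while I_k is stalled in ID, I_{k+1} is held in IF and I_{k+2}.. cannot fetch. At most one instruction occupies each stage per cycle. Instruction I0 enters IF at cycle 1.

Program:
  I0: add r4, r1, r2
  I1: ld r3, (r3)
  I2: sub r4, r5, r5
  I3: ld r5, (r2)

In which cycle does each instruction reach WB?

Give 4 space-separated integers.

Answer: 5 6 7 8

Derivation:
I0 add r4 <- r1,r2: IF@1 ID@2 stall=0 (-) EX@3 MEM@4 WB@5
I1 ld r3 <- r3: IF@2 ID@3 stall=0 (-) EX@4 MEM@5 WB@6
I2 sub r4 <- r5,r5: IF@3 ID@4 stall=0 (-) EX@5 MEM@6 WB@7
I3 ld r5 <- r2: IF@4 ID@5 stall=0 (-) EX@6 MEM@7 WB@8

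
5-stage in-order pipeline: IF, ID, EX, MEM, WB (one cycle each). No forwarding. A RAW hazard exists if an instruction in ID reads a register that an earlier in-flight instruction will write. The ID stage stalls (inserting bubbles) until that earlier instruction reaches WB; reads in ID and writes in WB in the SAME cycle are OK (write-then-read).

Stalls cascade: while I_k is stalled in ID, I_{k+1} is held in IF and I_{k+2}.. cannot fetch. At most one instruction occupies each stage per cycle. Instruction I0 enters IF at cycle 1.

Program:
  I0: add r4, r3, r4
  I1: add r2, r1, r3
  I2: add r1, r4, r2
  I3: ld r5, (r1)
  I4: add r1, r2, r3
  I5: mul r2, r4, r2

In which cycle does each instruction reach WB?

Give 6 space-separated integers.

Answer: 5 6 9 12 13 14

Derivation:
I0 add r4 <- r3,r4: IF@1 ID@2 stall=0 (-) EX@3 MEM@4 WB@5
I1 add r2 <- r1,r3: IF@2 ID@3 stall=0 (-) EX@4 MEM@5 WB@6
I2 add r1 <- r4,r2: IF@3 ID@4 stall=2 (RAW on I1.r2 (WB@6)) EX@7 MEM@8 WB@9
I3 ld r5 <- r1: IF@4 ID@7 stall=2 (RAW on I2.r1 (WB@9)) EX@10 MEM@11 WB@12
I4 add r1 <- r2,r3: IF@7 ID@10 stall=0 (-) EX@11 MEM@12 WB@13
I5 mul r2 <- r4,r2: IF@10 ID@11 stall=0 (-) EX@12 MEM@13 WB@14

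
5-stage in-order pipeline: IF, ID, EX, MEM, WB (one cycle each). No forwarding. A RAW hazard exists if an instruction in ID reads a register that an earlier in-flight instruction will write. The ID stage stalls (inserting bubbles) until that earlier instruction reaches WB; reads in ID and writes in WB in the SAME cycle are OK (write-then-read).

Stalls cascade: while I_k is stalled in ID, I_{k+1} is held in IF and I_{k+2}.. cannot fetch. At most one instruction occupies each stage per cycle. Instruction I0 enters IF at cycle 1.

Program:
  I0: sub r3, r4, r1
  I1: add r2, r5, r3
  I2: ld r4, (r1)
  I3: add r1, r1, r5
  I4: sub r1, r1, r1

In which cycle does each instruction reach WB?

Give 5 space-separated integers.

Answer: 5 8 9 10 13

Derivation:
I0 sub r3 <- r4,r1: IF@1 ID@2 stall=0 (-) EX@3 MEM@4 WB@5
I1 add r2 <- r5,r3: IF@2 ID@3 stall=2 (RAW on I0.r3 (WB@5)) EX@6 MEM@7 WB@8
I2 ld r4 <- r1: IF@3 ID@6 stall=0 (-) EX@7 MEM@8 WB@9
I3 add r1 <- r1,r5: IF@6 ID@7 stall=0 (-) EX@8 MEM@9 WB@10
I4 sub r1 <- r1,r1: IF@7 ID@8 stall=2 (RAW on I3.r1 (WB@10)) EX@11 MEM@12 WB@13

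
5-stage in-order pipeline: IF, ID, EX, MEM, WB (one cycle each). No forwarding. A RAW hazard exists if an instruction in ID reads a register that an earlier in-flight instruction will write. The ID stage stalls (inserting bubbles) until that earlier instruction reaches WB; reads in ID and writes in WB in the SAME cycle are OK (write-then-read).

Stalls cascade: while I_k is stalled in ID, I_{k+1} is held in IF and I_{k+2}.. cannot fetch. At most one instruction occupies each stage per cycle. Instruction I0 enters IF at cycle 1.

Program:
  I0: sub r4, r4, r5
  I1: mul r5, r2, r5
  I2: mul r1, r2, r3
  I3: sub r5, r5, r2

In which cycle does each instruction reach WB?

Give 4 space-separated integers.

Answer: 5 6 7 9

Derivation:
I0 sub r4 <- r4,r5: IF@1 ID@2 stall=0 (-) EX@3 MEM@4 WB@5
I1 mul r5 <- r2,r5: IF@2 ID@3 stall=0 (-) EX@4 MEM@5 WB@6
I2 mul r1 <- r2,r3: IF@3 ID@4 stall=0 (-) EX@5 MEM@6 WB@7
I3 sub r5 <- r5,r2: IF@4 ID@5 stall=1 (RAW on I1.r5 (WB@6)) EX@7 MEM@8 WB@9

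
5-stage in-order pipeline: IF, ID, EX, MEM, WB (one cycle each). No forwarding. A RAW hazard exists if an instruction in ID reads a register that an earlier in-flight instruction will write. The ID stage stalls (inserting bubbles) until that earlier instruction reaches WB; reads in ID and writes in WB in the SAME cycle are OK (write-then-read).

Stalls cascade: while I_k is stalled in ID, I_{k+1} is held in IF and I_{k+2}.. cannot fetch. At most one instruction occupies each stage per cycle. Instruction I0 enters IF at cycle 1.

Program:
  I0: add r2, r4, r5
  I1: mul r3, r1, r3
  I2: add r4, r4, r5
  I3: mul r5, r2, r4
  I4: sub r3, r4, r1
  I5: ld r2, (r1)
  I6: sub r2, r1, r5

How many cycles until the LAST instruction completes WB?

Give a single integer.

Answer: 13

Derivation:
I0 add r2 <- r4,r5: IF@1 ID@2 stall=0 (-) EX@3 MEM@4 WB@5
I1 mul r3 <- r1,r3: IF@2 ID@3 stall=0 (-) EX@4 MEM@5 WB@6
I2 add r4 <- r4,r5: IF@3 ID@4 stall=0 (-) EX@5 MEM@6 WB@7
I3 mul r5 <- r2,r4: IF@4 ID@5 stall=2 (RAW on I2.r4 (WB@7)) EX@8 MEM@9 WB@10
I4 sub r3 <- r4,r1: IF@5 ID@8 stall=0 (-) EX@9 MEM@10 WB@11
I5 ld r2 <- r1: IF@8 ID@9 stall=0 (-) EX@10 MEM@11 WB@12
I6 sub r2 <- r1,r5: IF@9 ID@10 stall=0 (-) EX@11 MEM@12 WB@13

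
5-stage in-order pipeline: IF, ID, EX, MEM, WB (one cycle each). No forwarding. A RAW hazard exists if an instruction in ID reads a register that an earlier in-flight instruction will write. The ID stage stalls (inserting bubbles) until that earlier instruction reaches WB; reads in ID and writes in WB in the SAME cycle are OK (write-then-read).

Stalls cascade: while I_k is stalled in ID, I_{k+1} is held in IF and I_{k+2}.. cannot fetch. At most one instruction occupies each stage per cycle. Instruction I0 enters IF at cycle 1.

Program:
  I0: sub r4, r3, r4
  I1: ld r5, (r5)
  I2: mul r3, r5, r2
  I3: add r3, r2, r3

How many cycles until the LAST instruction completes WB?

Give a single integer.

I0 sub r4 <- r3,r4: IF@1 ID@2 stall=0 (-) EX@3 MEM@4 WB@5
I1 ld r5 <- r5: IF@2 ID@3 stall=0 (-) EX@4 MEM@5 WB@6
I2 mul r3 <- r5,r2: IF@3 ID@4 stall=2 (RAW on I1.r5 (WB@6)) EX@7 MEM@8 WB@9
I3 add r3 <- r2,r3: IF@4 ID@7 stall=2 (RAW on I2.r3 (WB@9)) EX@10 MEM@11 WB@12

Answer: 12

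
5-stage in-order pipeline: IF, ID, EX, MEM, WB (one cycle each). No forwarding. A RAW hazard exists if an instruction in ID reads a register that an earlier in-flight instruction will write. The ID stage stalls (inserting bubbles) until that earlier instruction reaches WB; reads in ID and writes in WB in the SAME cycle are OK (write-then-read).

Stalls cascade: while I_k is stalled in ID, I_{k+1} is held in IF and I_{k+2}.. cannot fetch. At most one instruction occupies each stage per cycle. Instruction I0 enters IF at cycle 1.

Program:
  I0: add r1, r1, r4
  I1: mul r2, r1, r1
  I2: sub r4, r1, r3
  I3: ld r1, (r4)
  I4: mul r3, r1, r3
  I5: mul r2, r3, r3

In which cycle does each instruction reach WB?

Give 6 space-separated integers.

I0 add r1 <- r1,r4: IF@1 ID@2 stall=0 (-) EX@3 MEM@4 WB@5
I1 mul r2 <- r1,r1: IF@2 ID@3 stall=2 (RAW on I0.r1 (WB@5)) EX@6 MEM@7 WB@8
I2 sub r4 <- r1,r3: IF@3 ID@6 stall=0 (-) EX@7 MEM@8 WB@9
I3 ld r1 <- r4: IF@6 ID@7 stall=2 (RAW on I2.r4 (WB@9)) EX@10 MEM@11 WB@12
I4 mul r3 <- r1,r3: IF@7 ID@10 stall=2 (RAW on I3.r1 (WB@12)) EX@13 MEM@14 WB@15
I5 mul r2 <- r3,r3: IF@10 ID@13 stall=2 (RAW on I4.r3 (WB@15)) EX@16 MEM@17 WB@18

Answer: 5 8 9 12 15 18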